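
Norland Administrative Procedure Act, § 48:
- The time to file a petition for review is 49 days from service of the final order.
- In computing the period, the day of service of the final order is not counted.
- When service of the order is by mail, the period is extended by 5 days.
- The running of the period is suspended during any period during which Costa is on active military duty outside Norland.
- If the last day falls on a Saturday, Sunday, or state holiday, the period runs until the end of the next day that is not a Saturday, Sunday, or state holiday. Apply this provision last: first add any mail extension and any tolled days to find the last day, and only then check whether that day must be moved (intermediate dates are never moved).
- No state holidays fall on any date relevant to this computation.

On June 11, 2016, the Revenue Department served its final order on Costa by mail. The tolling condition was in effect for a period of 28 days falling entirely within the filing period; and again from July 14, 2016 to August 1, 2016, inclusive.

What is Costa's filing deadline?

September 20, 2016

49 days after June 11, 2016 is July 30, 2016.
Service was by mail, adding 5 days: July 30, 2016 + 5 days = August 4, 2016.
Tolling adds 28 days: August 4, 2016 + 28 days = September 1, 2016.
From July 14, 2016 through August 1, 2016 inclusive is 19 days; tolling adds 19 days: September 1, 2016 + 19 days = September 20, 2016.
September 20, 2016 is a Tuesday and not a state holiday, so no extension applies.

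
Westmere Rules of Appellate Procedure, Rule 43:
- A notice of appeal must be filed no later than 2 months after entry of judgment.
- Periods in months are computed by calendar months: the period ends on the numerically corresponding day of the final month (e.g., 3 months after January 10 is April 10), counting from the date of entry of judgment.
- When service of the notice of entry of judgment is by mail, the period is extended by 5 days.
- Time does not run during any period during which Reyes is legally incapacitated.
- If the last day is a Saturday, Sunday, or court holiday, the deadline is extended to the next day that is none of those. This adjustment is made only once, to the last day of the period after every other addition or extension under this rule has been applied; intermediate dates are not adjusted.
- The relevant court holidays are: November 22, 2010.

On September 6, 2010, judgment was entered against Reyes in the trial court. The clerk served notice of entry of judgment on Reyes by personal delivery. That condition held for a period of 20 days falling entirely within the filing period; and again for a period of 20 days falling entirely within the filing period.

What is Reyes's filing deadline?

2 months after September 6, 2010 is November 6, 2010.
Service was not by mail, so no mail extension applies.
Tolling adds 20 days: November 6, 2010 + 20 days = November 26, 2010.
Tolling adds 20 days: November 26, 2010 + 20 days = December 16, 2010.
December 16, 2010 is a Thursday and not a court holiday, so no extension applies.

December 16, 2010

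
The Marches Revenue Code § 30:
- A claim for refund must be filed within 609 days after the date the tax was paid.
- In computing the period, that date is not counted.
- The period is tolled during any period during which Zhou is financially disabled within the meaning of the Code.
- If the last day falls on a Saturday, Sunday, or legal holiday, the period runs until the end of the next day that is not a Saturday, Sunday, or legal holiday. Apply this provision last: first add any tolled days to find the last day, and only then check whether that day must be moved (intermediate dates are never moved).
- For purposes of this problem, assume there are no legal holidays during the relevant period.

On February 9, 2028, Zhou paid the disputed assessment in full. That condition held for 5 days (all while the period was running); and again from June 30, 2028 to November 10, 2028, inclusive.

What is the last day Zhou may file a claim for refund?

February 26, 2030

609 days after February 9, 2028 is October 10, 2029.
Tolling adds 5 days: October 10, 2029 + 5 days = October 15, 2029.
From June 30, 2028 through November 10, 2028 inclusive is 134 days; tolling adds 134 days: October 15, 2029 + 134 days = February 26, 2030.
February 26, 2030 is a Tuesday and not a legal holiday, so no extension applies.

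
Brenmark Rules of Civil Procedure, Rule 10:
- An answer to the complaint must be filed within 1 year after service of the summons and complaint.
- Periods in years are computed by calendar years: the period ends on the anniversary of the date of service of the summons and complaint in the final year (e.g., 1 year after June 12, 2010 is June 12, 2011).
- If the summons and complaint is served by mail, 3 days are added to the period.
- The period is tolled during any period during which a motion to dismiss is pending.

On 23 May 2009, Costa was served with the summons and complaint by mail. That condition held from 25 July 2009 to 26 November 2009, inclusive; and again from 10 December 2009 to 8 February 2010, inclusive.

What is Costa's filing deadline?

1 year after 23 May 2009 is May 23, 2010.
Service was by mail, adding 3 days: May 23, 2010 + 3 days = May 26, 2010.
From July 25, 2009 through November 26, 2009 inclusive is 125 days; tolling adds 125 days: May 26, 2010 + 125 days = September 28, 2010.
From December 10, 2009 through February 8, 2010 inclusive is 61 days; tolling adds 61 days: September 28, 2010 + 61 days = November 28, 2010.

November 28, 2010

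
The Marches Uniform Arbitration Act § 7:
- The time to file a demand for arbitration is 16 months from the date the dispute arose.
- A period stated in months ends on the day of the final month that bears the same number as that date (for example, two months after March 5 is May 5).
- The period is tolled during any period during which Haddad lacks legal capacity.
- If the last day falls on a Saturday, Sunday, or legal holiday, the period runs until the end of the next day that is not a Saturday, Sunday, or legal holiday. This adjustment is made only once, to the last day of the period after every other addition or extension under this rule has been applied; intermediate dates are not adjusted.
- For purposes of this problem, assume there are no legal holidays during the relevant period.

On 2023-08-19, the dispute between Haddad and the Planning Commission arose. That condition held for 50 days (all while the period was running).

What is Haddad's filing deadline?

February 7, 2025

16 months after 2023-08-19 is December 19, 2024.
Tolling adds 50 days: December 19, 2024 + 50 days = February 7, 2025.
February 7, 2025 is a Friday and not a legal holiday, so no extension applies.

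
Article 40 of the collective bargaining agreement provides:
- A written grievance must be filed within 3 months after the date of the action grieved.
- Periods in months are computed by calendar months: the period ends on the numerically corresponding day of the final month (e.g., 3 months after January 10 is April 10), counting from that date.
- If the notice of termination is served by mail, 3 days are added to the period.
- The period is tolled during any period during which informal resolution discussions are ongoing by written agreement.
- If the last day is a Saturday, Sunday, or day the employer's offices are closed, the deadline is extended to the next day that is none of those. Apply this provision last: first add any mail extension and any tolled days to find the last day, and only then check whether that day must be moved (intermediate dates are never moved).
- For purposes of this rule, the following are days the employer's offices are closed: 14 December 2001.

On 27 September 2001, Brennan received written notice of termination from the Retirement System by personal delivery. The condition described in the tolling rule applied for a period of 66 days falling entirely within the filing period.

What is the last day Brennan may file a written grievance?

3 months after 27 September 2001 is December 27, 2001.
Service was not by mail, so no mail extension applies.
Tolling adds 66 days: December 27, 2001 + 66 days = March 3, 2002.
March 3, 2002 is Sunday. The next qualifying day is March 4, 2002.

March 4, 2002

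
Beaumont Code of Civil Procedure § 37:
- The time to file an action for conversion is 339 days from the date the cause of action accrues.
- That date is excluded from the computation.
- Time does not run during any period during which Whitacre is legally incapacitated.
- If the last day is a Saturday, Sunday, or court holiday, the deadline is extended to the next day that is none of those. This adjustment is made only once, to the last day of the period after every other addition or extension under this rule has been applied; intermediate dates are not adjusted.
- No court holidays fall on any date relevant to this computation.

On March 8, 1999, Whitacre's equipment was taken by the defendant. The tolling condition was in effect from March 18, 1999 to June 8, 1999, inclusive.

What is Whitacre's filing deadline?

339 days after March 8, 1999 is February 10, 2000.
From March 18, 1999 through June 8, 1999 inclusive is 83 days; tolling adds 83 days: February 10, 2000 + 83 days = May 3, 2000.
May 3, 2000 is a Wednesday and not a court holiday, so no extension applies.

May 3, 2000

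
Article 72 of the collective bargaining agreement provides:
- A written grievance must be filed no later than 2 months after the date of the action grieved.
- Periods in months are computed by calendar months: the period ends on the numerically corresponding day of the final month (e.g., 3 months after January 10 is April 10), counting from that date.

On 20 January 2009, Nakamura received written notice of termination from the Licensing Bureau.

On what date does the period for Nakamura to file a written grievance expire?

March 20, 2009

2 months after 20 January 2009 is March 20, 2009.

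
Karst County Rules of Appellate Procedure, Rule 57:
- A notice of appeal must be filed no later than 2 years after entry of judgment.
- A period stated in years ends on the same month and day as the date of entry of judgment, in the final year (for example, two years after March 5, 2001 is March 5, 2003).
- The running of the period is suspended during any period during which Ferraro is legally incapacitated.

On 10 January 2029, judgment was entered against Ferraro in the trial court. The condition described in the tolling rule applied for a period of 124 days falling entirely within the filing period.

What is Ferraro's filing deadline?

2 years after 10 January 2029 is January 10, 2031.
Tolling adds 124 days: January 10, 2031 + 124 days = May 14, 2031.

May 14, 2031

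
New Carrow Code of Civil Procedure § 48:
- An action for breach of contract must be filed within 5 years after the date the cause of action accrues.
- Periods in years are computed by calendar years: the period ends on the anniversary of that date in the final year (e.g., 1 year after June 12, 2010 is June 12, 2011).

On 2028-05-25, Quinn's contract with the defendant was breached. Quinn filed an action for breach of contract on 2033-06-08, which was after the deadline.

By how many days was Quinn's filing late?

14 days

5 years after 2028-05-25 is May 25, 2033.
The deadline is May 25, 2033; from May 25, 2033 to June 8, 2033 is 14 days.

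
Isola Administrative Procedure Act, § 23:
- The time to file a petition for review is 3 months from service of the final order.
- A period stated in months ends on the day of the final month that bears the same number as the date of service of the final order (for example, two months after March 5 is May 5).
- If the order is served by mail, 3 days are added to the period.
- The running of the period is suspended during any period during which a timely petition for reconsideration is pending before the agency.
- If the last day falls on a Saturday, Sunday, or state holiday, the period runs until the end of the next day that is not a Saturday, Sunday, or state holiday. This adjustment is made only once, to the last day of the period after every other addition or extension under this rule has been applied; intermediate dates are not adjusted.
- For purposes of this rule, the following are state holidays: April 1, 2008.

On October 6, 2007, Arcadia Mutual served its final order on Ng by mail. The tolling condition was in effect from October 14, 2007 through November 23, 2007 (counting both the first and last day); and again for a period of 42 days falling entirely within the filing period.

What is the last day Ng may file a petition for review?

April 2, 2008

3 months after October 6, 2007 is January 6, 2008.
Service was by mail, adding 3 days: January 6, 2008 + 3 days = January 9, 2008.
From October 14, 2007 through November 23, 2007 inclusive is 41 days; tolling adds 41 days: January 9, 2008 + 41 days = February 19, 2008.
Tolling adds 42 days: February 19, 2008 + 42 days = April 1, 2008.
April 1, 2008 is a listed holiday. The next qualifying day is April 2, 2008.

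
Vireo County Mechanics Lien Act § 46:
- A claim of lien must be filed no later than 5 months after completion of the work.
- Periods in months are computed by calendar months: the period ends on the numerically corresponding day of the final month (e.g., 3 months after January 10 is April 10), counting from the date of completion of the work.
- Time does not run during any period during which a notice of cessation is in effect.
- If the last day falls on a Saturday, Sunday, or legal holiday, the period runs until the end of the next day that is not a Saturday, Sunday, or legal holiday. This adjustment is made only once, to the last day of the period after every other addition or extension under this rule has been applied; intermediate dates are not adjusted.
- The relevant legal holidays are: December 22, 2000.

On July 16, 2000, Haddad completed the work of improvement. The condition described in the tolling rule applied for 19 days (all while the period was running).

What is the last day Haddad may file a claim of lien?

5 months after July 16, 2000 is December 16, 2000.
Tolling adds 19 days: December 16, 2000 + 19 days = January 4, 2001.
January 4, 2001 is a Thursday and not a legal holiday, so no extension applies.

January 4, 2001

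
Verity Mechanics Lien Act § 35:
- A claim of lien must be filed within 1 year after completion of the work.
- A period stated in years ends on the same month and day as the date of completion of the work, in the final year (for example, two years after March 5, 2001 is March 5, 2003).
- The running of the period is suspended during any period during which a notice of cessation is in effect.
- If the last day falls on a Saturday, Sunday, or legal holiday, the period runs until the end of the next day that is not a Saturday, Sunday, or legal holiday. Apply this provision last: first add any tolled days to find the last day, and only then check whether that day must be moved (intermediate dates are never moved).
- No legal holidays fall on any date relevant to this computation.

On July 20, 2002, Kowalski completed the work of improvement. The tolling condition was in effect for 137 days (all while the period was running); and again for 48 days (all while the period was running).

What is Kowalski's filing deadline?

January 21, 2004

1 year after July 20, 2002 is July 20, 2003.
Tolling adds 137 days: July 20, 2003 + 137 days = December 4, 2003.
Tolling adds 48 days: December 4, 2003 + 48 days = January 21, 2004.
January 21, 2004 is a Wednesday and not a legal holiday, so no extension applies.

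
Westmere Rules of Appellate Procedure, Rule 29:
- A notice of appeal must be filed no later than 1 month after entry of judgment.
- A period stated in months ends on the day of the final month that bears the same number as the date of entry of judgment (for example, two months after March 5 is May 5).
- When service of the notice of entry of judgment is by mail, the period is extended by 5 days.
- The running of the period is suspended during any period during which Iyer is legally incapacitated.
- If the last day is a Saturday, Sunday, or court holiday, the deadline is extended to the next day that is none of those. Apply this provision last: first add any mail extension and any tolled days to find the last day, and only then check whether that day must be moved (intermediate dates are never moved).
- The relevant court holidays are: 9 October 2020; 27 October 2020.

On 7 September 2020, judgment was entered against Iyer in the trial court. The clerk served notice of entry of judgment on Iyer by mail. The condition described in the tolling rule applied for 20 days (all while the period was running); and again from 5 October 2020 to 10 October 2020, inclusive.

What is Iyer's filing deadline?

November 9, 2020

1 month after 7 September 2020 is October 7, 2020.
Service was by mail, adding 5 days: October 7, 2020 + 5 days = October 12, 2020.
Tolling adds 20 days: October 12, 2020 + 20 days = November 1, 2020.
From October 5, 2020 through October 10, 2020 inclusive is 6 days; tolling adds 6 days: November 1, 2020 + 6 days = November 7, 2020.
November 7, 2020 is Saturday; November 8, 2020 is Sunday. The next qualifying day is November 9, 2020.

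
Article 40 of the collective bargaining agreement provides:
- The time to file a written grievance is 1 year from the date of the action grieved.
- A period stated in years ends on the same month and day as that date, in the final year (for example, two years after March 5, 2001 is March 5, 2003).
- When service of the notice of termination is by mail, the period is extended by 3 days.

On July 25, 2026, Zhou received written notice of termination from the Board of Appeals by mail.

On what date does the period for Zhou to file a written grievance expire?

July 28, 2027

1 year after July 25, 2026 is July 25, 2027.
Service was by mail, adding 3 days: July 25, 2027 + 3 days = July 28, 2027.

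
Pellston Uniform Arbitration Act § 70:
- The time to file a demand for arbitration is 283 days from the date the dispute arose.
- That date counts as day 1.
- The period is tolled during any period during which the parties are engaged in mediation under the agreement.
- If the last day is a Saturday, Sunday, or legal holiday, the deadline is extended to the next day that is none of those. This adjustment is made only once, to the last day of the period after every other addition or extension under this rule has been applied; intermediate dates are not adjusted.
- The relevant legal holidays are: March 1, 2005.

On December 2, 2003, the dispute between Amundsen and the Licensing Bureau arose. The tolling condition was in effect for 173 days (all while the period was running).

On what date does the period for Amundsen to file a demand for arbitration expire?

Counting December 2, 2003 as day 1, day 283 is September 9, 2004.
Tolling adds 173 days: September 9, 2004 + 173 days = March 1, 2005.
March 1, 2005 is a listed holiday. The next qualifying day is March 2, 2005.

March 2, 2005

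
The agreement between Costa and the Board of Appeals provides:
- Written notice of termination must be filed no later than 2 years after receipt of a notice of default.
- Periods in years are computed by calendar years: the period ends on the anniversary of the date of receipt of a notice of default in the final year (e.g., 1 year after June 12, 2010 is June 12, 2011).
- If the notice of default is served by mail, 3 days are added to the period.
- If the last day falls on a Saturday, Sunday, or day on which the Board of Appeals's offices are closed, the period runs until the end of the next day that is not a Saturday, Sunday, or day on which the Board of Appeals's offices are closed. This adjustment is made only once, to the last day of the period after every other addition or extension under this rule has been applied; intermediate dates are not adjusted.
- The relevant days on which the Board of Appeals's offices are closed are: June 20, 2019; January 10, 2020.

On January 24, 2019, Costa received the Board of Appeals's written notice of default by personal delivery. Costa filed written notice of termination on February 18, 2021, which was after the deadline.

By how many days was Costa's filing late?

24 days

2 years after January 24, 2019 is January 24, 2021.
Service was not by mail, so no mail extension applies.
January 24, 2021 is Sunday. The next qualifying day is January 25, 2021.
The deadline is January 25, 2021; from January 25, 2021 to February 18, 2021 is 24 days.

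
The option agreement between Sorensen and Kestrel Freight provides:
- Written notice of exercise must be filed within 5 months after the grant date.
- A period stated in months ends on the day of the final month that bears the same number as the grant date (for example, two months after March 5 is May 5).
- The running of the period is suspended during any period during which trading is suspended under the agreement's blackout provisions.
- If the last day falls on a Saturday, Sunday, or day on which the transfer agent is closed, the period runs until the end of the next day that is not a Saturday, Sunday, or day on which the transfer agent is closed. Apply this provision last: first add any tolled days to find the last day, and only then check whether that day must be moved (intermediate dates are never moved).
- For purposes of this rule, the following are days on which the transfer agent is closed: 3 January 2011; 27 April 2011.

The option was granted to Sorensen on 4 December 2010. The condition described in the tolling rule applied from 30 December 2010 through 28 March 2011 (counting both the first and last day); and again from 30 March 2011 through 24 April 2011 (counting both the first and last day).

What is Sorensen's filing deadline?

August 29, 2011

5 months after 4 December 2010 is May 4, 2011.
From December 30, 2010 through March 28, 2011 inclusive is 89 days; tolling adds 89 days: May 4, 2011 + 89 days = August 1, 2011.
From March 30, 2011 through April 24, 2011 inclusive is 26 days; tolling adds 26 days: August 1, 2011 + 26 days = August 27, 2011.
August 27, 2011 is Saturday; August 28, 2011 is Sunday. The next qualifying day is August 29, 2011.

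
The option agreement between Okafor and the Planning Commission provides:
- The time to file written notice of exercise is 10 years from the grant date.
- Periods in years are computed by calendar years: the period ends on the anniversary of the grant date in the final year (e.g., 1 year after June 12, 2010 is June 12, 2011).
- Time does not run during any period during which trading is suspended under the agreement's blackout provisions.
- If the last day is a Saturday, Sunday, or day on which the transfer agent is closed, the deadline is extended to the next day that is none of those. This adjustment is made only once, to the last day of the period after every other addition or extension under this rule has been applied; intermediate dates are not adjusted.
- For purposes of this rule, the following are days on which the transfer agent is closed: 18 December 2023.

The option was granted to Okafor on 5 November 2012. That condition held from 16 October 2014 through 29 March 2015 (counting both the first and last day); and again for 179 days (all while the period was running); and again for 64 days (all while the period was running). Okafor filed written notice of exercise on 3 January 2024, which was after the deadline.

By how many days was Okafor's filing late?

10 years after 5 November 2012 is November 5, 2022.
From October 16, 2014 through March 29, 2015 inclusive is 165 days; tolling adds 165 days: November 5, 2022 + 165 days = April 19, 2023.
Tolling adds 179 days: April 19, 2023 + 179 days = October 15, 2023.
Tolling adds 64 days: October 15, 2023 + 64 days = December 18, 2023.
December 18, 2023 is a listed holiday. The next qualifying day is December 19, 2023.
The deadline is December 19, 2023; from December 19, 2023 to January 3, 2024 is 15 days.

15 days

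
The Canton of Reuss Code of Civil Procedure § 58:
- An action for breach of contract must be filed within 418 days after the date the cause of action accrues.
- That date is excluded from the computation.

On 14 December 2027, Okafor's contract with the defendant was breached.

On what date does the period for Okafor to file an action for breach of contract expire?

February 4, 2029

418 days after 14 December 2027 is February 4, 2029.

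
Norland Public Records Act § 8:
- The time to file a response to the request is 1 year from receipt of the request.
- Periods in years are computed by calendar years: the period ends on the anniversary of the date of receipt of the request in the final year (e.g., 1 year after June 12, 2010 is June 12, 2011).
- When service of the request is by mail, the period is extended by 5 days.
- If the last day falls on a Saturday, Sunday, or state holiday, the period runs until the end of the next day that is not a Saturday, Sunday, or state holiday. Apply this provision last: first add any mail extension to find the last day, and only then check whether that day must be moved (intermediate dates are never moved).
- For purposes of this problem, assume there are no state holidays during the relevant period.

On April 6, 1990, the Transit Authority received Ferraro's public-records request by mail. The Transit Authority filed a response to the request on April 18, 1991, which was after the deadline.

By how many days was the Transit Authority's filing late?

7 days

1 year after April 6, 1990 is April 6, 1991.
Service was by mail, adding 5 days: April 6, 1991 + 5 days = April 11, 1991.
April 11, 1991 is a Thursday and not a state holiday, so no extension applies.
The deadline is April 11, 1991; from April 11, 1991 to April 18, 1991 is 7 days.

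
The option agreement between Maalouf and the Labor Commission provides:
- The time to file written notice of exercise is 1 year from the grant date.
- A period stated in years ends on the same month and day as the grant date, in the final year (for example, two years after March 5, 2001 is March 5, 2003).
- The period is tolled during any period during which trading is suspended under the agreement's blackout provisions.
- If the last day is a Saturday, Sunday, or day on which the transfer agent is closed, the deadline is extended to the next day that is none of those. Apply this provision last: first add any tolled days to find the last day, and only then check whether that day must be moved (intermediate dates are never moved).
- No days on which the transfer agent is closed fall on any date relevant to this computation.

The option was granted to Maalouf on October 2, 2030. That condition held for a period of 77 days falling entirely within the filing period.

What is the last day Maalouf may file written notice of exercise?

December 18, 2031

1 year after October 2, 2030 is October 2, 2031.
Tolling adds 77 days: October 2, 2031 + 77 days = December 18, 2031.
December 18, 2031 is a Thursday and not a day on which the transfer agent is closed, so no extension applies.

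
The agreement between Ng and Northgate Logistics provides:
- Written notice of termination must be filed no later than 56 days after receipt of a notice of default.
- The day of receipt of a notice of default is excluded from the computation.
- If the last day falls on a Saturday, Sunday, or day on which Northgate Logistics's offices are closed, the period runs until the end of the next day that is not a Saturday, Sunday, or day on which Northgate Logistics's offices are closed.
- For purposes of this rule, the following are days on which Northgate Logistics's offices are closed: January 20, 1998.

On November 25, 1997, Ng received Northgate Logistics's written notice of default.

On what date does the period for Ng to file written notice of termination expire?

January 21, 1998

56 days after November 25, 1997 is January 20, 1998.
January 20, 1998 is a listed holiday. The next qualifying day is January 21, 1998.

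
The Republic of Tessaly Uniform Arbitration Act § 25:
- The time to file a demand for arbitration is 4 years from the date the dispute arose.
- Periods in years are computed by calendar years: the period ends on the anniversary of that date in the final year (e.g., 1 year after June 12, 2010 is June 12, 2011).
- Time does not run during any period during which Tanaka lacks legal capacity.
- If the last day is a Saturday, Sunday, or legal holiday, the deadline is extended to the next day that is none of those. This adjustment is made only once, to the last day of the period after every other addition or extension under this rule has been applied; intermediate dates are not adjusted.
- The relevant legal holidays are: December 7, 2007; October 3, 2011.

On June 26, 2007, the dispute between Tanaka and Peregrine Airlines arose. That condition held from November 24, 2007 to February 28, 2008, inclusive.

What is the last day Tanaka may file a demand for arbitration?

4 years after June 26, 2007 is June 26, 2011.
From November 24, 2007 through February 28, 2008 inclusive is 97 days; tolling adds 97 days: June 26, 2011 + 97 days = October 1, 2011.
October 1, 2011 is Saturday; October 2, 2011 is Sunday; October 3, 2011 is a listed holiday. The next qualifying day is October 4, 2011.

October 4, 2011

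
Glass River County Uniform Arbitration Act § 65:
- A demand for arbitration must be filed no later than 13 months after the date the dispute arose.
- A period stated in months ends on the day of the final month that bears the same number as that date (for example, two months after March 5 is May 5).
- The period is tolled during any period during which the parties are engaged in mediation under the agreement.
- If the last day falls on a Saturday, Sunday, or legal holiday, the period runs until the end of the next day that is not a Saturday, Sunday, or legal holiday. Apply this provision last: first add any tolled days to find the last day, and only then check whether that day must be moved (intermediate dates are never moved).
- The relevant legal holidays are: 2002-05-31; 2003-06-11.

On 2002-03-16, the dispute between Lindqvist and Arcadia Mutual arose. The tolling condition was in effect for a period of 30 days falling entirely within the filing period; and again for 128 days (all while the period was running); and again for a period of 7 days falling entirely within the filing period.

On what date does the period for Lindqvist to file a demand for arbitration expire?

13 months after 2002-03-16 is April 16, 2003.
Tolling adds 30 days: April 16, 2003 + 30 days = May 16, 2003.
Tolling adds 128 days: May 16, 2003 + 128 days = September 21, 2003.
Tolling adds 7 days: September 21, 2003 + 7 days = September 28, 2003.
September 28, 2003 is Sunday. The next qualifying day is September 29, 2003.

September 29, 2003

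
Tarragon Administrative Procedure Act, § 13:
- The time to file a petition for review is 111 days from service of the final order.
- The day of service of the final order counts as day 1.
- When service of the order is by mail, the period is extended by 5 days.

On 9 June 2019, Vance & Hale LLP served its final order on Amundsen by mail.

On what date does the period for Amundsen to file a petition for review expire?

Counting 9 June 2019 as day 1, day 111 is September 27, 2019.
Service was by mail, adding 5 days: September 27, 2019 + 5 days = October 2, 2019.

October 2, 2019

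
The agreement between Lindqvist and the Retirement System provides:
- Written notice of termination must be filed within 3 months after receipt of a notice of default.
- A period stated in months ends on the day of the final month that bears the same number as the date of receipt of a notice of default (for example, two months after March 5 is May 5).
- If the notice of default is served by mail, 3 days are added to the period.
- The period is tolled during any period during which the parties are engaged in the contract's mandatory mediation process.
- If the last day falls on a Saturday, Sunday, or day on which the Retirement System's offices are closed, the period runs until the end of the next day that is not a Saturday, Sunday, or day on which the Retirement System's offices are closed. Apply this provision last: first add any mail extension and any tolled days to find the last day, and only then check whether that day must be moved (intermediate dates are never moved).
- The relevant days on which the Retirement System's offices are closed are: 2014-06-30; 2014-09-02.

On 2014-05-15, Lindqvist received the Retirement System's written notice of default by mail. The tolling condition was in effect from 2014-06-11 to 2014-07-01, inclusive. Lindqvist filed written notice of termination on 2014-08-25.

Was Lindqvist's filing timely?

Yes

3 months after 2014-05-15 is August 15, 2014.
Service was by mail, adding 3 days: August 15, 2014 + 3 days = August 18, 2014.
From June 11, 2014 through July 1, 2014 inclusive is 21 days; tolling adds 21 days: August 18, 2014 + 21 days = September 8, 2014.
September 8, 2014 is a Monday and not a day on which the Retirement System's offices are closed, so no extension applies.
The deadline is September 8, 2014; the filing on August 25, 2014 is on or before that date.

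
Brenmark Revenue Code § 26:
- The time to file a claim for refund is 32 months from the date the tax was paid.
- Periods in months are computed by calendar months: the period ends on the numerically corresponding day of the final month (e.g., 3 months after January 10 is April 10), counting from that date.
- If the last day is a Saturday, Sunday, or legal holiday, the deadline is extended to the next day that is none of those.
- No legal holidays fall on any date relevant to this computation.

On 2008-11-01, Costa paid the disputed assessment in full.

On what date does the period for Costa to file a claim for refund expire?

July 1, 2011

32 months after 2008-11-01 is July 1, 2011.
July 1, 2011 is a Friday and not a legal holiday, so no extension applies.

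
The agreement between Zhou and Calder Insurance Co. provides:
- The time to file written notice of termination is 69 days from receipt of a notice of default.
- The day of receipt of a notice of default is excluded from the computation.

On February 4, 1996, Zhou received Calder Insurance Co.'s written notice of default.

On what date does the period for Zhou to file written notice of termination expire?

69 days after February 4, 1996 is April 13, 1996.

April 13, 1996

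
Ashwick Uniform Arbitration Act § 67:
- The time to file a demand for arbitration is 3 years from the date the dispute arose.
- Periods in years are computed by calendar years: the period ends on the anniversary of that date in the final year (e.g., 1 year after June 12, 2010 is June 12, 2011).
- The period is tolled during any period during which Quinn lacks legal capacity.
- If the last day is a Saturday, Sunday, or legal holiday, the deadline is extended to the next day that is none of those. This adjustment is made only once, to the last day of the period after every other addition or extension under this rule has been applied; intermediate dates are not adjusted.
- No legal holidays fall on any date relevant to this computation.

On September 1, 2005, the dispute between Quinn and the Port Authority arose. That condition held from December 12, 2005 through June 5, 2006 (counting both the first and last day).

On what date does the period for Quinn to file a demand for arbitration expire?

3 years after September 1, 2005 is September 1, 2008.
From December 12, 2005 through June 5, 2006 inclusive is 176 days; tolling adds 176 days: September 1, 2008 + 176 days = February 24, 2009.
February 24, 2009 is a Tuesday and not a legal holiday, so no extension applies.

February 24, 2009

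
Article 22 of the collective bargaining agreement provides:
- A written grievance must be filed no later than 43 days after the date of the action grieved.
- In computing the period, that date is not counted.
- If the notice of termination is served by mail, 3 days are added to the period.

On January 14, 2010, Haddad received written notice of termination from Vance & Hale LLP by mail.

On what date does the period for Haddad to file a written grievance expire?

43 days after January 14, 2010 is February 26, 2010.
Service was by mail, adding 3 days: February 26, 2010 + 3 days = March 1, 2010.

March 1, 2010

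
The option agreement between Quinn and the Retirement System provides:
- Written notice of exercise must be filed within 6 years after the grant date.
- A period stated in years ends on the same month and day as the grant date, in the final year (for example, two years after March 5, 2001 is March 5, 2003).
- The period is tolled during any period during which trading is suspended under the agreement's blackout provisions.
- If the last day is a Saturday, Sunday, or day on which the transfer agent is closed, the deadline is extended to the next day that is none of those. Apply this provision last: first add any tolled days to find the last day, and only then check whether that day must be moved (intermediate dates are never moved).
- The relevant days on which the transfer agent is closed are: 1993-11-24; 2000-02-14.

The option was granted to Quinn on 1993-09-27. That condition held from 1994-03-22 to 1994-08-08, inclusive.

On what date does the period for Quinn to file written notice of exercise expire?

February 15, 2000

6 years after 1993-09-27 is September 27, 1999.
From March 22, 1994 through August 8, 1994 inclusive is 140 days; tolling adds 140 days: September 27, 1999 + 140 days = February 14, 2000.
February 14, 2000 is a listed holiday. The next qualifying day is February 15, 2000.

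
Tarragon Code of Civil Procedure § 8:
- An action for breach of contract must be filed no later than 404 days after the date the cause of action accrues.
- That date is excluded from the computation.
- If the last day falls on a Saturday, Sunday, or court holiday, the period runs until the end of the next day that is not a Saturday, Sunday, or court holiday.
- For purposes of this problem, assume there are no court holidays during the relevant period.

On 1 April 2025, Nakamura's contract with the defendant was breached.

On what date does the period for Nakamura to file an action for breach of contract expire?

404 days after 1 April 2025 is May 10, 2026.
May 10, 2026 is Sunday. The next qualifying day is May 11, 2026.

May 11, 2026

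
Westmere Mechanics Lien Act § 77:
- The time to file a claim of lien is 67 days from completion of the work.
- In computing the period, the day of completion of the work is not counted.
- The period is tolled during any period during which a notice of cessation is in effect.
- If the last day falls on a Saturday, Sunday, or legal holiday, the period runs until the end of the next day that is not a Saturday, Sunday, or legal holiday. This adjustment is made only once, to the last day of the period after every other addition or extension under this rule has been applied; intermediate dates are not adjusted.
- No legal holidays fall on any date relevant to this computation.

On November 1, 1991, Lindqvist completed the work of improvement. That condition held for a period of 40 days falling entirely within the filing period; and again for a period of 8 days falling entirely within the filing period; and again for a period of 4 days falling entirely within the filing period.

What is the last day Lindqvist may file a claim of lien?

67 days after November 1, 1991 is January 7, 1992.
Tolling adds 40 days: January 7, 1992 + 40 days = February 16, 1992.
Tolling adds 8 days: February 16, 1992 + 8 days = February 24, 1992.
Tolling adds 4 days: February 24, 1992 + 4 days = February 28, 1992.
February 28, 1992 is a Friday and not a legal holiday, so no extension applies.

February 28, 1992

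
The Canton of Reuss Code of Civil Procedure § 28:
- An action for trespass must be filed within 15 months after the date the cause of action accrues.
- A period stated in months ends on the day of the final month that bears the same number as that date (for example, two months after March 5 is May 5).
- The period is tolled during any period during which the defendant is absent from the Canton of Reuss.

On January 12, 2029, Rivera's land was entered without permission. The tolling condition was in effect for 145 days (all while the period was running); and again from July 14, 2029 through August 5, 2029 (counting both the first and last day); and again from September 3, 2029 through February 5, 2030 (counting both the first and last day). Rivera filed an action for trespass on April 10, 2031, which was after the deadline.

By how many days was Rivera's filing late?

39 days

15 months after January 12, 2029 is April 12, 2030.
Tolling adds 145 days: April 12, 2030 + 145 days = September 4, 2030.
From July 14, 2029 through August 5, 2029 inclusive is 23 days; tolling adds 23 days: September 4, 2030 + 23 days = September 27, 2030.
From September 3, 2029 through February 5, 2030 inclusive is 156 days; tolling adds 156 days: September 27, 2030 + 156 days = March 2, 2031.
The deadline is March 2, 2031; from March 2, 2031 to April 10, 2031 is 39 days.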